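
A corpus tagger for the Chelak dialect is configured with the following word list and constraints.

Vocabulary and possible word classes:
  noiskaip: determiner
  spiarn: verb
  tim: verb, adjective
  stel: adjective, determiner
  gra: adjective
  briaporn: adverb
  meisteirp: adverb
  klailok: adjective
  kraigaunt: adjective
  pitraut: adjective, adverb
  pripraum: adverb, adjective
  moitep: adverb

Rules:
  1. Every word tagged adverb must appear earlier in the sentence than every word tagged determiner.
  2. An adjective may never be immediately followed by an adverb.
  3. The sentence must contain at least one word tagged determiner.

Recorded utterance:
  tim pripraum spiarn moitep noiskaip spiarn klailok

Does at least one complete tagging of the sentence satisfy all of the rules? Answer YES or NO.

YES

Candidates per position — 1:tim {verb,adjective}; 2:pripraum {adverb,adjective}; 3:spiarn {verb}; 4:moitep {adverb}; 5:noiskaip {determiner}; 6:spiarn {verb}; 7:klailok {adjective}.
One satisfying assignment: adjective adjective verb adverb determiner verb adjective.
Checking: rule 1 holds; rule 2 holds; rule 3 holds.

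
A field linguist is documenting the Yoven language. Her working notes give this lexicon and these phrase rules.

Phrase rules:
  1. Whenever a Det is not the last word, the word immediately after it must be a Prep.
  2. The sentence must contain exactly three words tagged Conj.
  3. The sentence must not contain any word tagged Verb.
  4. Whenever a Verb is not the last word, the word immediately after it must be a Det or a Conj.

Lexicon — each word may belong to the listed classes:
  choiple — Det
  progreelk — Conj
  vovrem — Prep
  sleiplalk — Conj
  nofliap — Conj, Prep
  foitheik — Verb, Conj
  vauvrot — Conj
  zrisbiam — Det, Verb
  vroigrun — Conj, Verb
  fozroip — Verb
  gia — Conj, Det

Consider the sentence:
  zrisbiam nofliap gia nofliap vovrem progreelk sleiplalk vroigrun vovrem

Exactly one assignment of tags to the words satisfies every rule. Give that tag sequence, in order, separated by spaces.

Det Prep Det Prep Prep Conj Conj Conj Prep

Candidates per position — 1:zrisbiam {Det,Verb}; 2:nofliap {Conj,Prep}; 3:gia {Conj,Det}; 4:nofliap {Conj,Prep}; 5:vovrem {Prep}; 6:progreelk {Conj}; 7:sleiplalk {Conj}; 8:vroigrun {Conj,Verb}; 9:vovrem {Prep}.
Word 1 cannot be Verb — rule 3 would then fail for every completion. It is Det.
Word 2 cannot be Conj — rule 1 would then fail for every completion. It is Prep.
Word 8 cannot be Verb — rule 3 would then fail for every completion. It is Conj.
Word 3 cannot be Conj — rule 2 would then fail for every completion. It is Det.
Word 4 cannot be Conj — rule 1 would then fail for every completion. It is Prep.
The unique satisfying tagging is: Det Prep Det Prep Prep Conj Conj Conj Prep.
Checking: rule 1 ok; rule 2 ok; rule 3 ok; rule 4 ok.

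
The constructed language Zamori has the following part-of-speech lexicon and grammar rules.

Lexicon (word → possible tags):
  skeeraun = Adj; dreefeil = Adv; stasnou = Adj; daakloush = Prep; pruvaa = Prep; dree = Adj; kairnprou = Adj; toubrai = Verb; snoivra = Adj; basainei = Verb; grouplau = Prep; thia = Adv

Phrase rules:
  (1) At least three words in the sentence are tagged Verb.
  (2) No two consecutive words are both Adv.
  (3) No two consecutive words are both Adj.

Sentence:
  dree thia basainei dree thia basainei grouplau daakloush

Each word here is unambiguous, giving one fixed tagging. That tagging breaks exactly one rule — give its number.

1

Fixed tagging: Adj Adv Verb Adj Adv Verb Prep Prep.
Checking each rule: R1 fail, R2 pass, R3 pass.
Only rule 1 fails.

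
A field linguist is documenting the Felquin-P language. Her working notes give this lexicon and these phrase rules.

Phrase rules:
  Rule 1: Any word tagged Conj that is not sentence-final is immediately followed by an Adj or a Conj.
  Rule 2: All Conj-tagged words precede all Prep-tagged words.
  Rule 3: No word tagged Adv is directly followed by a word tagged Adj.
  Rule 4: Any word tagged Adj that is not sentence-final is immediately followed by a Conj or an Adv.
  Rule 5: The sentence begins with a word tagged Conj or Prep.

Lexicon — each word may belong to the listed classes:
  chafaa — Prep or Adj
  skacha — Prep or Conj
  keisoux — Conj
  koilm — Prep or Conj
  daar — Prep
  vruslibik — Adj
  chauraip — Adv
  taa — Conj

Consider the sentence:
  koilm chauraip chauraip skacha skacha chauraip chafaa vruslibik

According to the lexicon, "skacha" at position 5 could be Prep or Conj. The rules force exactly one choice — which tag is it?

Prep

Candidates per position — 1:koilm {Prep,Conj}; 2:chauraip {Adv}; 3:chauraip {Adv}; 4:skacha {Prep,Conj}; 5:skacha {Prep,Conj}; 6:chauraip {Adv}; 7:chafaa {Prep,Adj}; 8:vruslibik {Adj}.
Position 1: Conj is ruled out by rule 1; that leaves Prep.
Position 4: Conj is ruled out by rule 1; that leaves Prep.
Position 5: Conj is ruled out by rule 1; that leaves Prep.
Position 7: Adj is ruled out by rule 3; that leaves Prep.
So the tagging must be: Prep Adv Adv Prep Prep Adv Prep Adj.
Checking: rule 1 holds; rule 2 holds; rule 3 holds; rule 4 holds; rule 5 holds.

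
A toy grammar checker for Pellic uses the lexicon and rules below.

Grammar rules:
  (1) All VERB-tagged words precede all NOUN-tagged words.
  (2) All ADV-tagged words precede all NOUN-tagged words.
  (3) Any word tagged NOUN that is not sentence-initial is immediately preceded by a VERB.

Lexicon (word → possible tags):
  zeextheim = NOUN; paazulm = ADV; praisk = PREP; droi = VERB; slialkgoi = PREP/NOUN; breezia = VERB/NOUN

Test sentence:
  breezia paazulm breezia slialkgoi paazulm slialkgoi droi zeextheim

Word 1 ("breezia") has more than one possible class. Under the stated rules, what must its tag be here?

Candidates per position — 1:breezia {VERB,NOUN}; 2:paazulm {ADV}; 3:breezia {VERB,NOUN}; 4:slialkgoi {PREP,NOUN}; 5:paazulm {ADV}; 6:slialkgoi {PREP,NOUN}; 7:droi {VERB}; 8:zeextheim {NOUN}.
At position 1, choosing NOUN makes rule 1 impossible to satisfy; hence VERB.
At position 3, choosing NOUN makes rule 1 impossible to satisfy; hence VERB.
At position 4, choosing NOUN makes rule 1 impossible to satisfy; hence PREP.
At position 6, choosing NOUN makes rule 1 impossible to satisfy; hence PREP.
That leaves exactly one tagging: VERB ADV VERB PREP ADV PREP VERB NOUN.
Verifying each rule — rule 1 satisfied; rule 2 satisfied; rule 3 satisfied.

VERB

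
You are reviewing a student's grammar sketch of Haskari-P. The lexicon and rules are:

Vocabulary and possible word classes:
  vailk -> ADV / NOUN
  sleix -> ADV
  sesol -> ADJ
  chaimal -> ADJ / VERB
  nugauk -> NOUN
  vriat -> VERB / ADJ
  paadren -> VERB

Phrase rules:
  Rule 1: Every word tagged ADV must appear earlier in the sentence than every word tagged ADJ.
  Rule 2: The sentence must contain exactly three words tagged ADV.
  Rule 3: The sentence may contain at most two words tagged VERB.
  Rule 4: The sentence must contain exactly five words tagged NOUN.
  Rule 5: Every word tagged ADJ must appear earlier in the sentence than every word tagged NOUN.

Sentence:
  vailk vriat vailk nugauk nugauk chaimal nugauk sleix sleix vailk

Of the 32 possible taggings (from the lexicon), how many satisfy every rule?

Candidates per position — 1:vailk {ADV,NOUN}; 2:vriat {VERB,ADJ}; 3:vailk {ADV,NOUN}; 4:nugauk {NOUN}; 5:nugauk {NOUN}; 6:chaimal {ADJ,VERB}; 7:nugauk {NOUN}; 8:sleix {ADV}; 9:sleix {ADV}; 10:vailk {ADV,NOUN}.
There are 32 candidate sequences in total.
The sequences that satisfy every rule: ADV VERB NOUN NOUN NOUN VERB NOUN ADV ADV NOUN; NOUN VERB ADV NOUN NOUN VERB NOUN ADV ADV NOUN; NOUN VERB NOUN NOUN NOUN VERB NOUN ADV ADV ADV.
Count = 3.

3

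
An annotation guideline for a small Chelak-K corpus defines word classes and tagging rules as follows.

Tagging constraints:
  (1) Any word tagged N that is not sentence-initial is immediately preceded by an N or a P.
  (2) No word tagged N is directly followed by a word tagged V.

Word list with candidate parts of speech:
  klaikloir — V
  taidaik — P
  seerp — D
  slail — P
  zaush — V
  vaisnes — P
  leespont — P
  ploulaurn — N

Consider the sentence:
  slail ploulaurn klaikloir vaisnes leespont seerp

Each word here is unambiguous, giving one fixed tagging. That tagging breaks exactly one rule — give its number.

2

Fixed tagging: P N V P P D.
Checking each rule: R1 pass, R2 fail.
Only rule 2 fails.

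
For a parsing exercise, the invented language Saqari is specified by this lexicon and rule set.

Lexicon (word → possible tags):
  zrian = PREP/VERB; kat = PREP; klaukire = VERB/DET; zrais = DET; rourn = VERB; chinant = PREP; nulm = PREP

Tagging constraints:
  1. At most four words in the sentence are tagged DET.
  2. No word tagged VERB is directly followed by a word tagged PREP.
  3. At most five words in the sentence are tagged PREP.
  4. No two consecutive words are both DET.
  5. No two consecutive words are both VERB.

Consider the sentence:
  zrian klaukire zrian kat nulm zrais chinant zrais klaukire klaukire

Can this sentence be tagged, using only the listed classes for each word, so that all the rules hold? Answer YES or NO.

YES

Candidates per position — 1:zrian {PREP,VERB}; 2:klaukire {VERB,DET}; 3:zrian {PREP,VERB}; 4:kat {PREP}; 5:nulm {PREP}; 6:zrais {DET}; 7:chinant {PREP}; 8:zrais {DET}; 9:klaukire {VERB,DET}; 10:klaukire {VERB,DET}.
One satisfying assignment: VERB DET PREP PREP PREP DET PREP DET VERB DET.
Checking: rule 1 satisfied; rule 2 satisfied; rule 3 satisfied; rule 4 satisfied; rule 5 satisfied.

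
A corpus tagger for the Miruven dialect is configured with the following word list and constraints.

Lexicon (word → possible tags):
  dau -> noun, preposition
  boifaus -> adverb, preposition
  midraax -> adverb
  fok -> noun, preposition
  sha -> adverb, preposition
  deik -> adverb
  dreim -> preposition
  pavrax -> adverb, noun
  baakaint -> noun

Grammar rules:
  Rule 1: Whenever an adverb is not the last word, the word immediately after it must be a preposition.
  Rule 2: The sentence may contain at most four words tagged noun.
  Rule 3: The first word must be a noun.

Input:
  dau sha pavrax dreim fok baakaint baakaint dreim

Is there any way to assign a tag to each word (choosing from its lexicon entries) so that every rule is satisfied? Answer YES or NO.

YES

Candidates per position — 1:dau {noun,preposition}; 2:sha {adverb,preposition}; 3:pavrax {adverb,noun}; 4:dreim {preposition}; 5:fok {noun,preposition}; 6:baakaint {noun}; 7:baakaint {noun}; 8:dreim {preposition}.
One satisfying assignment: noun preposition noun preposition preposition noun noun preposition.
Rule-by-rule: rule 1 holds; rule 2 holds; rule 3 holds.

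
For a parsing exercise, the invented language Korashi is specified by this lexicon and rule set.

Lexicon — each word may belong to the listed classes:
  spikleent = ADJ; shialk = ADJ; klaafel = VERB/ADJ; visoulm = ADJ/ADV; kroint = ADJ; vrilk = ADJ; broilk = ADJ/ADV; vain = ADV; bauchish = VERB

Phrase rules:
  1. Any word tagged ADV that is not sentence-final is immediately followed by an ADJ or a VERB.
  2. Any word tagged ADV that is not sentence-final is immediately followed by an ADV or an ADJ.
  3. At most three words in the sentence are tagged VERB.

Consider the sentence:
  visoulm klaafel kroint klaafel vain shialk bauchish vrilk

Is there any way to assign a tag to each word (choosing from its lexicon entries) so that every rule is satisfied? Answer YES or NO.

Candidates per position — 1:visoulm {ADJ,ADV}; 2:klaafel {VERB,ADJ}; 3:kroint {ADJ}; 4:klaafel {VERB,ADJ}; 5:vain {ADV}; 6:shialk {ADJ}; 7:bauchish {VERB}; 8:vrilk {ADJ}.
One satisfying assignment: ADV ADJ ADJ ADJ ADV ADJ VERB ADJ.
Verifying each rule — rule 1 satisfied; rule 2 satisfied; rule 3 satisfied.

YES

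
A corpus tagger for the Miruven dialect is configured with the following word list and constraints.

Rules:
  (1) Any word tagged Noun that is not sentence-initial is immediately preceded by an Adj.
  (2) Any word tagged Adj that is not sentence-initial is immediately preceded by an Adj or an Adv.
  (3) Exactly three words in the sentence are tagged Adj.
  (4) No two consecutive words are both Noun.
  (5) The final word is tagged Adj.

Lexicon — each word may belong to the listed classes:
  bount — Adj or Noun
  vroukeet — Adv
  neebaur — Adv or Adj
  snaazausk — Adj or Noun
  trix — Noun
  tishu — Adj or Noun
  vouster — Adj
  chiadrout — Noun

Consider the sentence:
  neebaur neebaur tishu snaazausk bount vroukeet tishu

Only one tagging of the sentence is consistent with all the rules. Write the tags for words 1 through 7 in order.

Adv Adv Adj Adj Noun Adv Adj

Candidates per position — 1:neebaur {Adv,Adj}; 2:neebaur {Adv,Adj}; 3:tishu {Adj,Noun}; 4:snaazausk {Adj,Noun}; 5:bount {Adj,Noun}; 6:vroukeet {Adv}; 7:tishu {Adj,Noun}.
Position 7: tagging it Noun would leave rule 1 unsatisfiable, so it must be Adj.
The remaining ambiguous positions (1, 2, 3, 4, 5) are resolved jointly — only one combination satisfies every rule.
That leaves exactly one tagging: Adv Adv Adj Adj Noun Adv Adj.
Rule-by-rule: rule 1 ok; rule 2 ok; rule 3 ok; rule 4 ok; rule 5 ok.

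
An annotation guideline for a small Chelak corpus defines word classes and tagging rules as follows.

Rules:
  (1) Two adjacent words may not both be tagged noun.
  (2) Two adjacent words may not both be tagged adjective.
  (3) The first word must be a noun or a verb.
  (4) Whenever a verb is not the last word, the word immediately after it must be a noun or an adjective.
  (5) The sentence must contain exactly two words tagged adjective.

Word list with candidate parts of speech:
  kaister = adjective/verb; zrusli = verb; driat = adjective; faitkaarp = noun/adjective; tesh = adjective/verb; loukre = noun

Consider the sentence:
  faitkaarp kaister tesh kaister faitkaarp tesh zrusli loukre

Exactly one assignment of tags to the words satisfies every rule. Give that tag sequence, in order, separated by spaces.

Candidates per position — 1:faitkaarp {noun,adjective}; 2:kaister {adjective,verb}; 3:tesh {adjective,verb}; 4:kaister {adjective,verb}; 5:faitkaarp {noun,adjective}; 6:tesh {adjective,verb}; 7:zrusli {verb}; 8:loukre {noun}.
Position 1: adjective is ruled out by rule 3; that leaves noun.
Position 6: verb is ruled out by rule 4; that leaves adjective.
Position 5: adjective is ruled out by rule 2; that leaves noun.
The remaining ambiguous positions (2, 3, 4) are resolved jointly — only one combination satisfies every rule.
That leaves exactly one tagging: noun verb adjective verb noun adjective verb noun.
Verifying each rule — rule 1 holds; rule 2 holds; rule 3 holds; rule 4 holds; rule 5 holds.

noun verb adjective verb noun adjective verb noun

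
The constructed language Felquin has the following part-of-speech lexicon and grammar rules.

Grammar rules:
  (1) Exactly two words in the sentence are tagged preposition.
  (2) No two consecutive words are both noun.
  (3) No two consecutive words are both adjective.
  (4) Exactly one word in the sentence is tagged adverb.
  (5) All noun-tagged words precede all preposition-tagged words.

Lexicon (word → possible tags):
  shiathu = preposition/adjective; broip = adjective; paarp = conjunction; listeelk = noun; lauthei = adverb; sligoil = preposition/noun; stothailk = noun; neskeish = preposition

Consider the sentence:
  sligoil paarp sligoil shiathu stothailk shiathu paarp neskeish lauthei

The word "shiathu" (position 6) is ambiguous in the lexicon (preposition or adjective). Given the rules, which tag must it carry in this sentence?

Candidates per position — 1:sligoil {preposition,noun}; 2:paarp {conjunction}; 3:sligoil {preposition,noun}; 4:shiathu {preposition,adjective}; 5:stothailk {noun}; 6:shiathu {preposition,adjective}; 7:paarp {conjunction}; 8:neskeish {preposition}; 9:lauthei {adverb}.
Position 1: preposition is ruled out by rule 5; that leaves noun.
Position 3: preposition is ruled out by rule 5; that leaves noun.
Position 4: preposition is ruled out by rule 5; that leaves adjective.
Position 6: adjective is ruled out by rule 1; that leaves preposition.
The only consistent sequence is: noun conjunction noun adjective noun preposition conjunction preposition adverb.
Verifying each rule — rule 1 holds; rule 2 holds; rule 3 holds; rule 4 holds; rule 5 holds.

preposition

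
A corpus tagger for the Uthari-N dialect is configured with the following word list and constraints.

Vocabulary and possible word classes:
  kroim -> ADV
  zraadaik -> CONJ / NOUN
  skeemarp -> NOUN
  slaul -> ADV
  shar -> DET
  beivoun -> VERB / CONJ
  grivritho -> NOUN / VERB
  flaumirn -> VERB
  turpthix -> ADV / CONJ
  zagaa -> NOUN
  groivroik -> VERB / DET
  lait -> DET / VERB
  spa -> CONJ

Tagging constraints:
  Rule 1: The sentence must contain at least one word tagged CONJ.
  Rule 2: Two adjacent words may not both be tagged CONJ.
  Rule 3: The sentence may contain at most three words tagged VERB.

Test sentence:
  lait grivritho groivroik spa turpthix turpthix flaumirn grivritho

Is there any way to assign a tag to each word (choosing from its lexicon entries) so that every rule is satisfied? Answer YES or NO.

YES

Candidates per position — 1:lait {DET,VERB}; 2:grivritho {NOUN,VERB}; 3:groivroik {VERB,DET}; 4:spa {CONJ}; 5:turpthix {ADV,CONJ}; 6:turpthix {ADV,CONJ}; 7:flaumirn {VERB}; 8:grivritho {NOUN,VERB}.
One satisfying assignment: DET NOUN VERB CONJ ADV CONJ VERB VERB.
Verifying each rule — rule 1 ✓; rule 2 ✓; rule 3 ✓.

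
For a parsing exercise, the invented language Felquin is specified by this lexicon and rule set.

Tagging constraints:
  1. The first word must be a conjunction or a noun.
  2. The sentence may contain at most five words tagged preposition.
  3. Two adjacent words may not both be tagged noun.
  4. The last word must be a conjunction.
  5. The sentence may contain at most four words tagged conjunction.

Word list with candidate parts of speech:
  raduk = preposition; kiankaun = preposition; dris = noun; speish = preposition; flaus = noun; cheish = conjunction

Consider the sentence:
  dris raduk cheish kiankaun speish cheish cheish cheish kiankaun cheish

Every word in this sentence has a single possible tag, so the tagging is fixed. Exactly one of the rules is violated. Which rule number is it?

5

Fixed tagging: noun preposition conjunction preposition preposition conjunction conjunction conjunction preposition conjunction.
Checking each rule: R1 ok, R2 ok, R3 ok, R4 ok, R5 fails.
Only rule 5 fails.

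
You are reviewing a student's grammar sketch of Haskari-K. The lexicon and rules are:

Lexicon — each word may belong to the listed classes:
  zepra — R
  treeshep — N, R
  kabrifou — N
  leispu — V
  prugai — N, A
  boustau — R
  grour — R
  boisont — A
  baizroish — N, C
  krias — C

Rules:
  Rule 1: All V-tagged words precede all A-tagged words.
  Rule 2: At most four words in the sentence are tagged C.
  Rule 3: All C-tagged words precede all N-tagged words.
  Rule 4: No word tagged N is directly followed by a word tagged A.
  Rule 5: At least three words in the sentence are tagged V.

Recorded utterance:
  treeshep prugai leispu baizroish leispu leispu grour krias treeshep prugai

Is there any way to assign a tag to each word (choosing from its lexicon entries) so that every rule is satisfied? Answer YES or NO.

NO

Candidates per position — 1:treeshep {N,R}; 2:prugai {N,A}; 3:leispu {V}; 4:baizroish {N,C}; 5:leispu {V}; 6:leispu {V}; 7:grour {R}; 8:krias {C}; 9:treeshep {N,R}; 10:prugai {N,A}.
Every candidate sequence violates at least one rule; no consistent tagging exists.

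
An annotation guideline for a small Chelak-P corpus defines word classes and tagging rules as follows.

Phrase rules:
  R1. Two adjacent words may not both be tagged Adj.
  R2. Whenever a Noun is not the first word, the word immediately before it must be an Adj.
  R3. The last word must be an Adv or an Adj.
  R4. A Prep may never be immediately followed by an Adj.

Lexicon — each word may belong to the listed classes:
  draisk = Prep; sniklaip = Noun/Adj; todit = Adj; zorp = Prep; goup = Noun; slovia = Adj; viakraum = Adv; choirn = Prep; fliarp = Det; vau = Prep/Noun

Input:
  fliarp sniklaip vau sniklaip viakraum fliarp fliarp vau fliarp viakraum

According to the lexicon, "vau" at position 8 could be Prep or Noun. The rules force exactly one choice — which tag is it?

Candidates per position — 1:fliarp {Det}; 2:sniklaip {Noun,Adj}; 3:vau {Prep,Noun}; 4:sniklaip {Noun,Adj}; 5:viakraum {Adv}; 6:fliarp {Det}; 7:fliarp {Det}; 8:vau {Prep,Noun}; 9:fliarp {Det}; 10:viakraum {Adv}.
If word 2 were Noun, no tagging could satisfy rule 2; so word 2 is Adj.
If word 4 were Noun, no tagging could satisfy rule 2; so word 4 is Adj.
If word 8 were Noun, no tagging could satisfy rule 2; so word 8 is Prep.
If word 3 were Prep, no tagging could satisfy rule 4; so word 3 is Noun.
That leaves exactly one tagging: Det Adj Noun Adj Adv Det Det Prep Det Adv.
Verifying each rule — rule 1 satisfied; rule 2 satisfied; rule 3 satisfied; rule 4 satisfied.

Prep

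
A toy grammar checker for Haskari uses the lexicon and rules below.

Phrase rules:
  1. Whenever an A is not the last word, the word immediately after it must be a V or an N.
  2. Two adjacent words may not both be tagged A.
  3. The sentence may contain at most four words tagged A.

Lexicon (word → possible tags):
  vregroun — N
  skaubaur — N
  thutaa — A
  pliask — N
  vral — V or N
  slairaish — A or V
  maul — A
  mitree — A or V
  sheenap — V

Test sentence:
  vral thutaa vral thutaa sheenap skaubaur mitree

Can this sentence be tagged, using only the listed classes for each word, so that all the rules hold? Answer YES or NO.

YES

Candidates per position — 1:vral {V,N}; 2:thutaa {A}; 3:vral {V,N}; 4:thutaa {A}; 5:sheenap {V}; 6:skaubaur {N}; 7:mitree {A,V}.
One satisfying assignment: N A V A V N A.
Check: rule 1 satisfied; rule 2 satisfied; rule 3 satisfied.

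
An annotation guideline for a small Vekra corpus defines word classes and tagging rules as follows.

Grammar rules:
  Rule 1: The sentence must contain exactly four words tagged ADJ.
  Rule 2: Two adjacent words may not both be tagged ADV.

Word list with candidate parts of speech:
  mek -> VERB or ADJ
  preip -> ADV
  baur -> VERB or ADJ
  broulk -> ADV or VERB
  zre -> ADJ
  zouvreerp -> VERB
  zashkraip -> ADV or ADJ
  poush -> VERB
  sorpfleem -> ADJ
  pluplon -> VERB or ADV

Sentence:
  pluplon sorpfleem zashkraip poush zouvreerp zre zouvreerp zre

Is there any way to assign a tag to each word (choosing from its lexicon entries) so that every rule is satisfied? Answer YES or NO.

YES

Candidates per position — 1:pluplon {VERB,ADV}; 2:sorpfleem {ADJ}; 3:zashkraip {ADV,ADJ}; 4:poush {VERB}; 5:zouvreerp {VERB}; 6:zre {ADJ}; 7:zouvreerp {VERB}; 8:zre {ADJ}.
One satisfying assignment: VERB ADJ ADJ VERB VERB ADJ VERB ADJ.
Verifying each rule — rule 1 satisfied; rule 2 satisfied.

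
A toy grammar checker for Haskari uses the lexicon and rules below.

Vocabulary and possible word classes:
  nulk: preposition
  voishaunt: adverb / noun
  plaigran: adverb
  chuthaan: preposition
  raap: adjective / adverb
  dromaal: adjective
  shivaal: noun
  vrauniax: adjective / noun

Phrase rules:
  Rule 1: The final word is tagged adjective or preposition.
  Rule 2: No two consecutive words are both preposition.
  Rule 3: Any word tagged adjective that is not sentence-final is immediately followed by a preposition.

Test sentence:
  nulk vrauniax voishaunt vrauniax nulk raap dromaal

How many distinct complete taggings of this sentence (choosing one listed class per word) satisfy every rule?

Candidates per position — 1:nulk {preposition}; 2:vrauniax {adjective,noun}; 3:voishaunt {adverb,noun}; 4:vrauniax {adjective,noun}; 5:nulk {preposition}; 6:raap {adjective,adverb}; 7:dromaal {adjective}.
There are 16 candidate sequences in total.
The sequences that satisfy every rule: preposition noun adverb adjective preposition adverb adjective; preposition noun adverb noun preposition adverb adjective; preposition noun noun adjective preposition adverb adjective; preposition noun noun noun preposition adverb adjective.
Count = 4.

4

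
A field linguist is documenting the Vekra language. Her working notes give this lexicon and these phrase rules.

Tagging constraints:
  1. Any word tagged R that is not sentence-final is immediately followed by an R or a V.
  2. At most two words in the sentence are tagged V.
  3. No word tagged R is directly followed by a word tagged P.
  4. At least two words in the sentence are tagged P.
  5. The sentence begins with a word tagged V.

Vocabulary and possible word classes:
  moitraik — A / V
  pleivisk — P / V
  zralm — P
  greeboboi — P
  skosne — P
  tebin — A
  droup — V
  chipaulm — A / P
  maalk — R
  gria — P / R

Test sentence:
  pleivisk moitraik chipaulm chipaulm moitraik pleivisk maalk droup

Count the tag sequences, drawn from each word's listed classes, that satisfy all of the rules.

Candidates per position — 1:pleivisk {P,V}; 2:moitraik {A,V}; 3:chipaulm {A,P}; 4:chipaulm {A,P}; 5:moitraik {A,V}; 6:pleivisk {P,V}; 7:maalk {R}; 8:droup {V}.
There are 64 candidate sequences in total.
The sequences that satisfy every rule: V A A P A P R V; V A P A A P R V; V A P P A P R V.
Count = 3.

3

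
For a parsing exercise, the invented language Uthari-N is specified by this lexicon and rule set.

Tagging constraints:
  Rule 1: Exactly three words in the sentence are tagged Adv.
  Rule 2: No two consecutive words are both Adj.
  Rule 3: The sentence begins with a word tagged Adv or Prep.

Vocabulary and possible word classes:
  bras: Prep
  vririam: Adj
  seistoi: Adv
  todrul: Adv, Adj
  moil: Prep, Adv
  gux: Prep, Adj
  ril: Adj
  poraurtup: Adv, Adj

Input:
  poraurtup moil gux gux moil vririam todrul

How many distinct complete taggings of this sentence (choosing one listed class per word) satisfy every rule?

Candidates per position — 1:poraurtup {Adv,Adj}; 2:moil {Prep,Adv}; 3:gux {Prep,Adj}; 4:gux {Prep,Adj}; 5:moil {Prep,Adv}; 6:vririam {Adj}; 7:todrul {Adv,Adj}.
There are 64 candidate sequences in total.
Checking each against the rules leaves 6 sequences.
Count = 6.

6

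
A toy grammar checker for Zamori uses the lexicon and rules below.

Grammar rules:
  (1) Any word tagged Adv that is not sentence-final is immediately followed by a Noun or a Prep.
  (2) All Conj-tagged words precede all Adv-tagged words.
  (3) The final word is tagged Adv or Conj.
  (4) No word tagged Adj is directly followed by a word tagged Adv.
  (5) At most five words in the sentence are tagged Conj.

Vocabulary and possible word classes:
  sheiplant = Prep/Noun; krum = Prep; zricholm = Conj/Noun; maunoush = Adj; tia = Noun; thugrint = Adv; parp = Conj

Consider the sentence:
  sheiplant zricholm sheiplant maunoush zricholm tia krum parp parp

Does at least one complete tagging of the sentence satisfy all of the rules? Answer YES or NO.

YES

Candidates per position — 1:sheiplant {Prep,Noun}; 2:zricholm {Conj,Noun}; 3:sheiplant {Prep,Noun}; 4:maunoush {Adj}; 5:zricholm {Conj,Noun}; 6:tia {Noun}; 7:krum {Prep}; 8:parp {Conj}; 9:parp {Conj}.
One satisfying assignment: Noun Conj Prep Adj Noun Noun Prep Conj Conj.
Rule-by-rule: rule 1 holds; rule 2 holds; rule 3 holds; rule 4 holds; rule 5 holds.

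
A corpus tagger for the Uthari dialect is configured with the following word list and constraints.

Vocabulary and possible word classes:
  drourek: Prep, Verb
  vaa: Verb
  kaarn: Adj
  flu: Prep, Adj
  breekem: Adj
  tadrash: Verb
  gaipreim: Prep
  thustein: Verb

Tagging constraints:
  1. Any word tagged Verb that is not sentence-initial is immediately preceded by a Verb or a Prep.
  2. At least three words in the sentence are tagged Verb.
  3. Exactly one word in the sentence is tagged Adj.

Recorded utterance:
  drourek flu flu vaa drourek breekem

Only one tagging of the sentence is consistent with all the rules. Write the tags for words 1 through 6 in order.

Candidates per position — 1:drourek {Prep,Verb}; 2:flu {Prep,Adj}; 3:flu {Prep,Adj}; 4:vaa {Verb}; 5:drourek {Prep,Verb}; 6:breekem {Adj}.
Position 1: Prep is ruled out by rule 2; that leaves Verb.
Position 2: Adj is ruled out by rule 3; that leaves Prep.
Position 3: Adj is ruled out by rule 1; that leaves Prep.
Position 5: Prep is ruled out by rule 2; that leaves Verb.
That leaves exactly one tagging: Verb Prep Prep Verb Verb Adj.
Check: rule 1 satisfied; rule 2 satisfied; rule 3 satisfied.

Verb Prep Prep Verb Verb Adj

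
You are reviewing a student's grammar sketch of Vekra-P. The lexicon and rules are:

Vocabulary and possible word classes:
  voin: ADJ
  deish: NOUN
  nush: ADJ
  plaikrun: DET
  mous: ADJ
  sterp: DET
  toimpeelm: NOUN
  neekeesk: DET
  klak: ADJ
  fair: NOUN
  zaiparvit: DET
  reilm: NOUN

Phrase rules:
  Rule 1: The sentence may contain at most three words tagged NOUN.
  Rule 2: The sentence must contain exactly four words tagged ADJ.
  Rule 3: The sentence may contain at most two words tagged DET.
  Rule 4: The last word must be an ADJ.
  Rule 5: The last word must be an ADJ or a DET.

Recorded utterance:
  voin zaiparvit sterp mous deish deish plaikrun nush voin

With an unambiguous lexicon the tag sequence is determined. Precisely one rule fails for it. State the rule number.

3

Fixed tagging: ADJ DET DET ADJ NOUN NOUN DET ADJ ADJ.
Checking each rule: R1 pass, R2 pass, R3 fail, R4 pass, R5 pass.
Only rule 3 fails.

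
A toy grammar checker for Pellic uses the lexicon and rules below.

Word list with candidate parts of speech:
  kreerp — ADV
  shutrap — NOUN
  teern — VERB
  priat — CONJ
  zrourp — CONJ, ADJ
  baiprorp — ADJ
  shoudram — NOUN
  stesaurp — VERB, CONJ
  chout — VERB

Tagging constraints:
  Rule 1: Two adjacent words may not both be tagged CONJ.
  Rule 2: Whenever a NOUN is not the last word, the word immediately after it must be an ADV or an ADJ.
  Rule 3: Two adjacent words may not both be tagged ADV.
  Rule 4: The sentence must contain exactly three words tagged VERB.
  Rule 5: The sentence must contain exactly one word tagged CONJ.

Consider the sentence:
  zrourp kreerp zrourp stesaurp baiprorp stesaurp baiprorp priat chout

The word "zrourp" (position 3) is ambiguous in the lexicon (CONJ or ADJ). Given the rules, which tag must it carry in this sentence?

Candidates per position — 1:zrourp {CONJ,ADJ}; 2:kreerp {ADV}; 3:zrourp {CONJ,ADJ}; 4:stesaurp {VERB,CONJ}; 5:baiprorp {ADJ}; 6:stesaurp {VERB,CONJ}; 7:baiprorp {ADJ}; 8:priat {CONJ}; 9:chout {VERB}.
If word 1 were CONJ, no tagging could satisfy rule 5; so word 1 is ADJ.
If word 3 were CONJ, no tagging could satisfy rule 5; so word 3 is ADJ.
If word 4 were CONJ, no tagging could satisfy rule 4; so word 4 is VERB.
If word 6 were CONJ, no tagging could satisfy rule 4; so word 6 is VERB.
So the tagging must be: ADJ ADV ADJ VERB ADJ VERB ADJ CONJ VERB.
Checking: rule 1 holds; rule 2 holds; rule 3 holds; rule 4 holds; rule 5 holds.

ADJ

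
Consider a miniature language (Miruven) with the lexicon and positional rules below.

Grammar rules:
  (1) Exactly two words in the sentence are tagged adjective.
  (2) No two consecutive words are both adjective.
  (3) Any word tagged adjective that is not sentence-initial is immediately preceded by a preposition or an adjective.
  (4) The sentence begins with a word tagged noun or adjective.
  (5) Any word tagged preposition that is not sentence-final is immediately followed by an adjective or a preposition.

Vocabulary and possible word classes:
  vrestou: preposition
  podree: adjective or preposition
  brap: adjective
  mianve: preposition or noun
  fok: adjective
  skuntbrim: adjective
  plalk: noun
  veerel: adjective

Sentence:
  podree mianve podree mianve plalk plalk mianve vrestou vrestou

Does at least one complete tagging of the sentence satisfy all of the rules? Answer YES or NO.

Candidates per position — 1:podree {adjective,preposition}; 2:mianve {preposition,noun}; 3:podree {adjective,preposition}; 4:mianve {preposition,noun}; 5:plalk {noun}; 6:plalk {noun}; 7:mianve {preposition,noun}; 8:vrestou {preposition}; 9:vrestou {preposition}.
One satisfying assignment: adjective preposition adjective noun noun noun noun preposition preposition.
Check: rule 1 ok; rule 2 ok; rule 3 ok; rule 4 ok; rule 5 ok.

YES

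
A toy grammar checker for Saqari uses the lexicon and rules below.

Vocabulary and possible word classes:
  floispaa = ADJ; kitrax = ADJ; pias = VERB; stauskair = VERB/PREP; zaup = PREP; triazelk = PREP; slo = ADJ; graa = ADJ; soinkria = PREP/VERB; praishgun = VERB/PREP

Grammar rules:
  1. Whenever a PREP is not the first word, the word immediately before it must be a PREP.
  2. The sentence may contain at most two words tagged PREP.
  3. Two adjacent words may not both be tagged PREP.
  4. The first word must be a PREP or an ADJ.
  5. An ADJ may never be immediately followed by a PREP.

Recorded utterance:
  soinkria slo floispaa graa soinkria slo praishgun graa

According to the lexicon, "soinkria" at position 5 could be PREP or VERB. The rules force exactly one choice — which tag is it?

Candidates per position — 1:soinkria {PREP,VERB}; 2:slo {ADJ}; 3:floispaa {ADJ}; 4:graa {ADJ}; 5:soinkria {PREP,VERB}; 6:slo {ADJ}; 7:praishgun {VERB,PREP}; 8:graa {ADJ}.
Word 1 cannot be VERB — rule 4 would then fail for every completion. It is PREP.
Word 5 cannot be PREP — rule 1 would then fail for every completion. It is VERB.
Word 7 cannot be PREP — rule 1 would then fail for every completion. It is VERB.
That leaves exactly one tagging: PREP ADJ ADJ ADJ VERB ADJ VERB ADJ.
Rule-by-rule: rule 1 holds; rule 2 holds; rule 3 holds; rule 4 holds; rule 5 holds.

VERB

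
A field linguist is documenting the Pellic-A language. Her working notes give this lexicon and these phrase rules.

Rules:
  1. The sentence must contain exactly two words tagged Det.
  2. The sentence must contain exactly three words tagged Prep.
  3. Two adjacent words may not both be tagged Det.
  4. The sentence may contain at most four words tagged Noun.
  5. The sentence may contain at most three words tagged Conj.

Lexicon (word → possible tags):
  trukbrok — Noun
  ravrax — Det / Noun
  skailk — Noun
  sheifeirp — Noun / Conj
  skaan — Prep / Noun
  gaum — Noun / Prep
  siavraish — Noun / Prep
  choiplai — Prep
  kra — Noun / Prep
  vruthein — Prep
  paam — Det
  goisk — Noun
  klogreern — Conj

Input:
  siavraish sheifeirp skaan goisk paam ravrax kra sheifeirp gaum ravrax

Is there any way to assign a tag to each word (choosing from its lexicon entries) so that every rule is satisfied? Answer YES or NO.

Candidates per position — 1:siavraish {Noun,Prep}; 2:sheifeirp {Noun,Conj}; 3:skaan {Prep,Noun}; 4:goisk {Noun}; 5:paam {Det}; 6:ravrax {Det,Noun}; 7:kra {Noun,Prep}; 8:sheifeirp {Noun,Conj}; 9:gaum {Noun,Prep}; 10:ravrax {Det,Noun}.
One satisfying assignment: Prep Conj Noun Noun Det Noun Prep Conj Prep Det.
Checking: rule 1 satisfied; rule 2 satisfied; rule 3 satisfied; rule 4 satisfied; rule 5 satisfied.

YES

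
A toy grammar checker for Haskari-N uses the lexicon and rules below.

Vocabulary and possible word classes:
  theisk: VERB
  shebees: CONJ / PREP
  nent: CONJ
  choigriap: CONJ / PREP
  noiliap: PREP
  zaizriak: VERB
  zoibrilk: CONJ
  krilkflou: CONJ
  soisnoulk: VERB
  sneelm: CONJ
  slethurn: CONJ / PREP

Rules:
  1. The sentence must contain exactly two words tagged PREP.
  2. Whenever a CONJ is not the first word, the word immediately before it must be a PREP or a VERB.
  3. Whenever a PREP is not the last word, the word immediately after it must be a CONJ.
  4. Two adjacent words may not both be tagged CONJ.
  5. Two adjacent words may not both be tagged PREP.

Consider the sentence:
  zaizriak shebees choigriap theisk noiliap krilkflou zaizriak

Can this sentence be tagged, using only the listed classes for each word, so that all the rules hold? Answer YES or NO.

YES

Candidates per position — 1:zaizriak {VERB}; 2:shebees {CONJ,PREP}; 3:choigriap {CONJ,PREP}; 4:theisk {VERB}; 5:noiliap {PREP}; 6:krilkflou {CONJ}; 7:zaizriak {VERB}.
One satisfying assignment: VERB PREP CONJ VERB PREP CONJ VERB.
Check: rule 1 holds; rule 2 holds; rule 3 holds; rule 4 holds; rule 5 holds.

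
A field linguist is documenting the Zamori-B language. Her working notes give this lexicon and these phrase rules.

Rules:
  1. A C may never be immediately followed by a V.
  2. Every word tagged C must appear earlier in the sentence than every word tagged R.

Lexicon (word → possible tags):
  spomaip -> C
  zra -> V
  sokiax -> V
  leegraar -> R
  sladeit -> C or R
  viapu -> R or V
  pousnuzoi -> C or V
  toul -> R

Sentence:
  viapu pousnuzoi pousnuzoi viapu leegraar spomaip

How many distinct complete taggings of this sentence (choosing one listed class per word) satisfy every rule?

Candidates per position — 1:viapu {R,V}; 2:pousnuzoi {C,V}; 3:pousnuzoi {C,V}; 4:viapu {R,V}; 5:leegraar {R}; 6:spomaip {C}.
There are 16 candidate sequences in total.
Rule 2 cannot be satisfied by any choice of tags from the lexicon.
So there is no consistent tagging.
Count = 0.

0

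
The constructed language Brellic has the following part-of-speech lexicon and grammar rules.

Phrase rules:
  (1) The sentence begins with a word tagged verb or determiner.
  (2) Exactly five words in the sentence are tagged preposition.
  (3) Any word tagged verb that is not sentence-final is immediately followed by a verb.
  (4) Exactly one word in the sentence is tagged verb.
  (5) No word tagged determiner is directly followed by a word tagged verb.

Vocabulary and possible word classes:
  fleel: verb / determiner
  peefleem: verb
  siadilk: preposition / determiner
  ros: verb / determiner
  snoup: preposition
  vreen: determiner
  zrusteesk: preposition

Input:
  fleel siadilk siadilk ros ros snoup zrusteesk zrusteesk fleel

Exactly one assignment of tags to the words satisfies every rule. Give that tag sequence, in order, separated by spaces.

Candidates per position — 1:fleel {verb,determiner}; 2:siadilk {preposition,determiner}; 3:siadilk {preposition,determiner}; 4:ros {verb,determiner}; 5:ros {verb,determiner}; 6:snoup {preposition}; 7:zrusteesk {preposition}; 8:zrusteesk {preposition}; 9:fleel {verb,determiner}.
Position 1: tagging it verb would leave rule 3 unsatisfiable, so it must be determiner.
Position 2: tagging it determiner would leave rule 2 unsatisfiable, so it must be preposition.
Position 3: tagging it determiner would leave rule 2 unsatisfiable, so it must be preposition.
Position 4: tagging it verb would leave rule 3 unsatisfiable, so it must be determiner.
Position 5: tagging it verb would leave rule 3 unsatisfiable, so it must be determiner.
Position 9: tagging it determiner would leave rule 4 unsatisfiable, so it must be verb.
That leaves exactly one tagging: determiner preposition preposition determiner determiner preposition preposition preposition verb.
Check: rule 1 holds; rule 2 holds; rule 3 holds; rule 4 holds; rule 5 holds.

determiner preposition preposition determiner determiner preposition preposition preposition verb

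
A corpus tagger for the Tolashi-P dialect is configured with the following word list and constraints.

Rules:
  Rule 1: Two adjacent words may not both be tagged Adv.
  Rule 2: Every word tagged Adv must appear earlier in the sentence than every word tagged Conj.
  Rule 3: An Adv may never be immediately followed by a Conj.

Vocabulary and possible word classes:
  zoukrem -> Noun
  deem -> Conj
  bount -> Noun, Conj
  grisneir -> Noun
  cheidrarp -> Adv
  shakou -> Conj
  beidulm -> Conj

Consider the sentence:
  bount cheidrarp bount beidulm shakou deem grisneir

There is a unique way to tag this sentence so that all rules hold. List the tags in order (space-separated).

Candidates per position — 1:bount {Noun,Conj}; 2:cheidrarp {Adv}; 3:bount {Noun,Conj}; 4:beidulm {Conj}; 5:shakou {Conj}; 6:deem {Conj}; 7:grisneir {Noun}.
Position 1: tagging it Conj would leave rule 2 unsatisfiable, so it must be Noun.
Position 3: tagging it Conj would leave rule 3 unsatisfiable, so it must be Noun.
The unique satisfying tagging is: Noun Adv Noun Conj Conj Conj Noun.
Checking: rule 1 holds; rule 2 holds; rule 3 holds.

Noun Adv Noun Conj Conj Conj Noun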